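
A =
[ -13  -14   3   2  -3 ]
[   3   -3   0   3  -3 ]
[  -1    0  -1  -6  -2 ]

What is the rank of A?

3

Row reduce to echelon form.
R2 ← R2 + (3/13)·R1: [0, -81/13, 9/13, 45/13, -48/13]
R3 ← R3 − (1/13)·R1: [0, 14/13, -16/13, -80/13, -23/13]
R3 ← R3 + (14/81)·R2: [0, 0, -10/9, -50/9, -65/27]
Echelon form has 3 nonzero rows, so rank(A) = 3.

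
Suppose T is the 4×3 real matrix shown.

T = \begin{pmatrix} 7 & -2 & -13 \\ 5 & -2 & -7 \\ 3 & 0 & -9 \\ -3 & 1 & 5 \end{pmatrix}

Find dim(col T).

Row reduce to echelon form.
R2 ← R2 − (5/7)·R1: [0, -4/7, 16/7]
R3 ← R3 − (3/7)·R1: [0, 6/7, -24/7]
R4 ← R4 + (3/7)·R1: [0, 1/7, -4/7]
R3 ← R3 + (3/2)·R2: [0, 0, 0]
R4 ← R4 + (1/4)·R2: [0, 0, 0]
Echelon form has 2 nonzero rows, so rank(T) = 2.
The column space has dimension equal to the rank: 2.

2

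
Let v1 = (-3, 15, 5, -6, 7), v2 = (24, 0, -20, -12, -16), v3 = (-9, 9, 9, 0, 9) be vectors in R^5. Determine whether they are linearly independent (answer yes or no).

Form the matrix with these vectors as rows and row reduce.
R2 ← R2 + (8)·R1: [0, 120, 20, -60, 40]
R3 ← R3 − (3)·R1: [0, -36, -6, 18, -12]
R3 ← R3 + (3/10)·R2: [0, 0, 0, 0, 0]
2 nonzero rows, so the 3 vectors span a space of dimension 2.
Since 2 < 3, the vectors are linearly dependent.

no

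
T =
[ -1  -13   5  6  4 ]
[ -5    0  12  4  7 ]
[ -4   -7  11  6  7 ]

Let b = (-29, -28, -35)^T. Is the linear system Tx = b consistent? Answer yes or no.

Row reduce the augmented matrix [T | b].
R2 ← R2 − (5)·R1: [0, 65, -13, -26, -13, 117]
R3 ← R3 − (4)·R1: [0, 45, -9, -18, -9, 81]
R3 ← R3 − (9/13)·R2: [0, 0, 0, 0, 0, 0]
The echelon form has 2 nonzero rows, and every pivot lies in the first 5 columns, so rank(T) = rank([T|b]) = 2.
The system is consistent.

yes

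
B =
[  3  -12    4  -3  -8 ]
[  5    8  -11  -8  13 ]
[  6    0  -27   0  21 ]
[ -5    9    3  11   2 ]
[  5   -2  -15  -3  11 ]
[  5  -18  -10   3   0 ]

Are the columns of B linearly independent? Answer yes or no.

no

Row reduce B to echelon form.
R2 ← R2 − (5/3)·R1: [0, 28, -53/3, -3, 79/3]
R3 ← R3 − (2)·R1: [0, 24, -35, 6, 37]
R4 ← R4 + (5/3)·R1: [0, -11, 29/3, 6, -34/3]
R5 ← R5 − (5/3)·R1: [0, 18, -65/3, 2, 73/3]
R6 ← R6 − (5/3)·R1: [0, 2, -50/3, 8, 40/3]
R3 ← R3 − (6/7)·R2: [0, 0, -139/7, 60/7, 101/7]
R4 ← R4 + (11/28)·R2: [0, 0, 229/84, 135/28, -83/84]
R5 ← R5 − (9/14)·R2: [0, 0, -433/42, 55/14, 311/42]
R6 ← R6 − (1/14)·R2: [0, 0, -647/42, 115/14, 481/42]
R4 ← R4 + (229/1668)·R3: [0, 0, 0, 3335/556, 138/139]
R5 ← R5 − (433/834)·R3: [0, 0, 0, -145/278, -12/139]
R6 ← R6 − (647/834)·R3: [0, 0, 0, 435/278, 36/139]
R5 ← R5 + (2/23)·R4: [0, 0, 0, 0, 0]
R6 ← R6 − (6/23)·R4: [0, 0, 0, 0, 0]
4 pivots among 5 columns.
Only 4 < 5 pivot columns, so the columns are linearly dependent.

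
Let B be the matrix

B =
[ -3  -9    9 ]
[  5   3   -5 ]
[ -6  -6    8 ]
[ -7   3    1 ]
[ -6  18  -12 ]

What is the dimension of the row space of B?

Row reduce to echelon form.
R2 ← R2 + (5/3)·R1: [0, -12, 10]
R3 ← R3 − (2)·R1: [0, 12, -10]
R4 ← R4 − (7/3)·R1: [0, 24, -20]
R5 ← R5 − (2)·R1: [0, 36, -30]
R3 ← R3 + R2: [0, 0, 0]
R4 ← R4 + (2)·R2: [0, 0, 0]
R5 ← R5 + (3)·R2: [0, 0, 0]
Echelon form has 2 nonzero rows, so rank(B) = 2.
The row space has dimension equal to the rank: 2.

2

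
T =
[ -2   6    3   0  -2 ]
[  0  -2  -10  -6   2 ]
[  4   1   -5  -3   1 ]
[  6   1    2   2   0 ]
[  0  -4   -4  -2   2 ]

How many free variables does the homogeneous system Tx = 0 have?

1

Row reduce to echelon form.
R3 ← R3 + (2)·R1: [0, 13, 1, -3, -3]
R4 ← R4 + (3)·R1: [0, 19, 11, 2, -6]
R3 ← R3 + (13/2)·R2: [0, 0, -64, -42, 10]
R4 ← R4 + (19/2)·R2: [0, 0, -84, -55, 13]
R5 ← R5 − (2)·R2: [0, 0, 16, 10, -2]
R4 ← R4 − (21/16)·R3: [0, 0, 0, 1/8, -1/8]
R5 ← R5 + (1/4)·R3: [0, 0, 0, -1/2, 1/2]
R5 ← R5 + (4)·R4: [0, 0, 0, 0, 0]
4 nonzero rows, so rank(T) = 4.
T has 5 columns; by rank–nullity, nullity = 5 − 4 = 1.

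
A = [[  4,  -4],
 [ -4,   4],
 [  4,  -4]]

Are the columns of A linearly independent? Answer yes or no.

Row reduce A to echelon form.
R2 ← R2 + R1: [0, 0]
R3 ← R3 − R1: [0, 0]
1 pivot among 2 columns.
Only 1 < 2 pivot columns, so the columns are linearly dependent.

no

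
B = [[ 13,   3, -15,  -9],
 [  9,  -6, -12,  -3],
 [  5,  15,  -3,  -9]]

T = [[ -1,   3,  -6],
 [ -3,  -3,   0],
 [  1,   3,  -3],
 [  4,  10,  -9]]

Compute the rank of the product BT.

First compute BT:
[[-73, -105,  48],
 [-15, -21,   9],
 [-89, -129,  60]]
Now row reduce the product.
R2 ← R2 − (15/73)·R1: [0, 42/73, -63/73]
R3 ← R3 − (89/73)·R1: [0, -72/73, 108/73]
R3 ← R3 + (12/7)·R2: [0, 0, 0]
2 nonzero rows, so rank(BT) = 2.

2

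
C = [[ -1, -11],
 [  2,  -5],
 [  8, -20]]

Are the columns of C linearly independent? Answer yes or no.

yes

Row reduce C to echelon form.
R2 ← R2 + (2)·R1: [0, -27]
R3 ← R3 + (8)·R1: [0, -108]
R3 ← R3 − (4)·R2: [0, 0]
2 pivots among 2 columns.
Every column is a pivot column, so the columns are linearly independent.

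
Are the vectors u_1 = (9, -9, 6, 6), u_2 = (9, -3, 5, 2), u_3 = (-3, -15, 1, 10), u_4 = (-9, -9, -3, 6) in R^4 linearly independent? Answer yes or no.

no

Form the matrix with these vectors as rows and row reduce.
R2 ← R2 − R1: [0, 6, -1, -4]
R3 ← R3 + (1/3)·R1: [0, -18, 3, 12]
R4 ← R4 + R1: [0, -18, 3, 12]
R3 ← R3 + (3)·R2: [0, 0, 0, 0]
R4 ← R4 + (3)·R2: [0, 0, 0, 0]
2 nonzero rows, so the 4 vectors span a space of dimension 2.
Since 2 < 4, the vectors are linearly dependent.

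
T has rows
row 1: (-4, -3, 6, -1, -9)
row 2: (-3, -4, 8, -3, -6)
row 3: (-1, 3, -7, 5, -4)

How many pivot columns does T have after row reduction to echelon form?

Row reduce to echelon form.
R2 ← R2 − (3/4)·R1: [0, -7/4, 7/2, -9/4, 3/4]
R3 ← R3 − (1/4)·R1: [0, 15/4, -17/2, 21/4, -7/4]
R3 ← R3 + (15/7)·R2: [0, 0, -1, 3/7, -1/7]
Echelon form has 3 nonzero rows, so rank(T) = 3.
Each nonzero row contributes one pivot column: 3 pivot columns.

3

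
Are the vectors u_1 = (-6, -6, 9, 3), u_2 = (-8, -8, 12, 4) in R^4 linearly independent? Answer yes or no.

no

Form the matrix with these vectors as rows and row reduce.
R2 ← R2 − (4/3)·R1: [0, 0, 0, 0]
1 nonzero row, so the 2 vectors span a space of dimension 1.
Since 1 < 2, the vectors are linearly dependent.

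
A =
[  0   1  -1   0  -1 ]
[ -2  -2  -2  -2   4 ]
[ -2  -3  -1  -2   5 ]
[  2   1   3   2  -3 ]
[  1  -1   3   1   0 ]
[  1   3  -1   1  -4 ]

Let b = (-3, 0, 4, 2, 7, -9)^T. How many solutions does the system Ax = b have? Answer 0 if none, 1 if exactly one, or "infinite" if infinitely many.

0

Row reduce the augmented matrix [A | b].
Swap R1 ↔ R2
R3 ← R3 − R1: [0, -1, 1, 0, 1, 4]
R4 ← R4 + R1: [0, -1, 1, 0, 1, 2]
R5 ← R5 + (1/2)·R1: [0, -2, 2, 0, 2, 7]
R6 ← R6 + (1/2)·R1: [0, 2, -2, 0, -2, -9]
R3 ← R3 + R2: [0, 0, 0, 0, 0, 1]
R4 ← R4 + R2: [0, 0, 0, 0, 0, -1]
R5 ← R5 + (2)·R2: [0, 0, 0, 0, 0, 1]
R6 ← R6 − (2)·R2: [0, 0, 0, 0, 0, -3]
R4 ← R4 + R3: [0, 0, 0, 0, 0, 0]
R5 ← R5 − R3: [0, 0, 0, 0, 0, 0]
R6 ← R6 + (3)·R3: [0, 0, 0, 0, 0, 0]
The echelon form has 3 nonzero rows; the last pivot sits in the augmented column, so rank(A) = 2 but rank([A|b]) = 3.
Since the ranks differ, the system is inconsistent.
It has no solutions.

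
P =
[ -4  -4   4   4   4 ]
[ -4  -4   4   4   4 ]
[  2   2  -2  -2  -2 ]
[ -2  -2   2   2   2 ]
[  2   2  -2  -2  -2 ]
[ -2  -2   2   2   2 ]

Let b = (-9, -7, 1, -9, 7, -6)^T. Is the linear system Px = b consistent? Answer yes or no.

no

Row reduce the augmented matrix [P | b].
R2 ← R2 − R1: [0, 0, 0, 0, 0, 2]
R3 ← R3 + (1/2)·R1: [0, 0, 0, 0, 0, -7/2]
R4 ← R4 − (1/2)·R1: [0, 0, 0, 0, 0, -9/2]
R5 ← R5 + (1/2)·R1: [0, 0, 0, 0, 0, 5/2]
R6 ← R6 − (1/2)·R1: [0, 0, 0, 0, 0, -3/2]
R3 ← R3 + (7/4)·R2: [0, 0, 0, 0, 0, 0]
R4 ← R4 + (9/4)·R2: [0, 0, 0, 0, 0, 0]
R5 ← R5 − (5/4)·R2: [0, 0, 0, 0, 0, 0]
R6 ← R6 + (3/4)·R2: [0, 0, 0, 0, 0, 0]
The echelon form has 2 nonzero rows; the last pivot sits in the augmented column, so rank(P) = 1 but rank([P|b]) = 2.
Since the ranks differ, the system is inconsistent.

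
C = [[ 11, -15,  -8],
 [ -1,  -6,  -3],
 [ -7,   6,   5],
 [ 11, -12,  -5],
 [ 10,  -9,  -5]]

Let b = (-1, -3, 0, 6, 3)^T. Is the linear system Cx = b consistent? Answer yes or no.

Row reduce the augmented matrix [C | b].
R2 ← R2 + (1/11)·R1: [0, -81/11, -41/11, -34/11]
R3 ← R3 + (7/11)·R1: [0, -39/11, -1/11, -7/11]
R4 ← R4 − R1: [0, 3, 3, 7]
R5 ← R5 − (10/11)·R1: [0, 51/11, 25/11, 43/11]
R3 ← R3 − (13/27)·R2: [0, 0, 46/27, 23/27]
R4 ← R4 + (11/27)·R2: [0, 0, 40/27, 155/27]
R5 ← R5 + (17/27)·R2: [0, 0, -2/27, 53/27]
R4 ← R4 − (20/23)·R3: [0, 0, 0, 5]
R5 ← R5 + (1/23)·R3: [0, 0, 0, 2]
R5 ← R5 − (2/5)·R4: [0, 0, 0, 0]
The echelon form has 4 nonzero rows; the last pivot sits in the augmented column, so rank(C) = 3 but rank([C|b]) = 4.
Since the ranks differ, the system is inconsistent.

no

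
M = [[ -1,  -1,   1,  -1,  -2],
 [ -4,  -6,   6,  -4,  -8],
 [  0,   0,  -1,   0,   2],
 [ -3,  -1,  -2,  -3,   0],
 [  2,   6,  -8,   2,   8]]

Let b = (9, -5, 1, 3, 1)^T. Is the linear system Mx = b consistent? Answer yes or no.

no

Row reduce the augmented matrix [M | b].
R2 ← R2 − (4)·R1: [0, -2, 2, 0, 0, -41]
R4 ← R4 − (3)·R1: [0, 2, -5, 0, 6, -24]
R5 ← R5 + (2)·R1: [0, 4, -6, 0, 4, 19]
R4 ← R4 + R2: [0, 0, -3, 0, 6, -65]
R5 ← R5 + (2)·R2: [0, 0, -2, 0, 4, -63]
R4 ← R4 − (3)·R3: [0, 0, 0, 0, 0, -68]
R5 ← R5 − (2)·R3: [0, 0, 0, 0, 0, -65]
R5 ← R5 − (65/68)·R4: [0, 0, 0, 0, 0, 0]
The echelon form has 4 nonzero rows; the last pivot sits in the augmented column, so rank(M) = 3 but rank([M|b]) = 4.
Since the ranks differ, the system is inconsistent.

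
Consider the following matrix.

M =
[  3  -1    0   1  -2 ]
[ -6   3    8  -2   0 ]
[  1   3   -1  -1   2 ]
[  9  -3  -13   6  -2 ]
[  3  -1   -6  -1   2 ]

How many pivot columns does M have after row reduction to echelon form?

Row reduce to echelon form.
R2 ← R2 + (2)·R1: [0, 1, 8, 0, -4]
R3 ← R3 − (1/3)·R1: [0, 10/3, -1, -4/3, 8/3]
R4 ← R4 − (3)·R1: [0, 0, -13, 3, 4]
R5 ← R5 − R1: [0, 0, -6, -2, 4]
R3 ← R3 − (10/3)·R2: [0, 0, -83/3, -4/3, 16]
R4 ← R4 − (39/83)·R3: [0, 0, 0, 301/83, -292/83]
R5 ← R5 − (18/83)·R3: [0, 0, 0, -142/83, 44/83]
R5 ← R5 + (142/301)·R4: [0, 0, 0, 0, -340/301]
Echelon form has 5 nonzero rows, so rank(M) = 5.
Each nonzero row contributes one pivot column: 5 pivot columns.

5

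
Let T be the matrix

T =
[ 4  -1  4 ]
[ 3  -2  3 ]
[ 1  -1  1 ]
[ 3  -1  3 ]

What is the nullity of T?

1

Row reduce to echelon form.
R2 ← R2 − (3/4)·R1: [0, -5/4, 0]
R3 ← R3 − (1/4)·R1: [0, -3/4, 0]
R4 ← R4 − (3/4)·R1: [0, -1/4, 0]
R3 ← R3 − (3/5)·R2: [0, 0, 0]
R4 ← R4 − (1/5)·R2: [0, 0, 0]
2 nonzero rows, so rank(T) = 2.
T has 3 columns; by rank–nullity, nullity = 3 − 2 = 1.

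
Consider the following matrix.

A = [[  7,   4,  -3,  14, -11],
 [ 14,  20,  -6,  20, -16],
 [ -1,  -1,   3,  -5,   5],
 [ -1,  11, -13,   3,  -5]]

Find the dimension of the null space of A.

1

Row reduce to echelon form.
R2 ← R2 − (2)·R1: [0, 12, 0, -8, 6]
R3 ← R3 + (1/7)·R1: [0, -3/7, 18/7, -3, 24/7]
R4 ← R4 + (1/7)·R1: [0, 81/7, -94/7, 5, -46/7]
R3 ← R3 + (1/28)·R2: [0, 0, 18/7, -23/7, 51/14]
R4 ← R4 − (27/28)·R2: [0, 0, -94/7, 89/7, -173/14]
R4 ← R4 + (47/9)·R3: [0, 0, 0, -40/9, 20/3]
4 nonzero rows, so rank(A) = 4.
A has 5 columns; by rank–nullity, nullity = 5 − 4 = 1.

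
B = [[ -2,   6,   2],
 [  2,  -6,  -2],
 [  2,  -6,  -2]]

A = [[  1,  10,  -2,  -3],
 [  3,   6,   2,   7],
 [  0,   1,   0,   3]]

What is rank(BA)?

1

First compute BA:
[[ 16,  18,  16,  54],
 [-16, -18, -16, -54],
 [-16, -18, -16, -54]]
Now row reduce the product.
R2 ← R2 + R1: [0, 0, 0, 0]
R3 ← R3 + R1: [0, 0, 0, 0]
1 nonzero row, so rank(BA) = 1.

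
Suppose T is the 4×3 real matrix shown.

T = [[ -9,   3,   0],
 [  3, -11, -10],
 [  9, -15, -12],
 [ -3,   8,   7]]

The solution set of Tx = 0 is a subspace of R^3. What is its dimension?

1

Row reduce to echelon form.
R2 ← R2 + (1/3)·R1: [0, -10, -10]
R3 ← R3 + R1: [0, -12, -12]
R4 ← R4 − (1/3)·R1: [0, 7, 7]
R3 ← R3 − (6/5)·R2: [0, 0, 0]
R4 ← R4 + (7/10)·R2: [0, 0, 0]
2 nonzero rows, so rank(T) = 2.
T has 3 columns; by rank–nullity, nullity = 3 − 2 = 1.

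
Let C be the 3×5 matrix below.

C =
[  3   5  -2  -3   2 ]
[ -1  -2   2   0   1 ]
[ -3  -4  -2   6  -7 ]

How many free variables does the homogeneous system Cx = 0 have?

3

Row reduce to echelon form.
R2 ← R2 + (1/3)·R1: [0, -1/3, 4/3, -1, 5/3]
R3 ← R3 + R1: [0, 1, -4, 3, -5]
R3 ← R3 + (3)·R2: [0, 0, 0, 0, 0]
2 nonzero rows, so rank(C) = 2.
C has 5 columns; by rank–nullity, nullity = 5 − 2 = 3.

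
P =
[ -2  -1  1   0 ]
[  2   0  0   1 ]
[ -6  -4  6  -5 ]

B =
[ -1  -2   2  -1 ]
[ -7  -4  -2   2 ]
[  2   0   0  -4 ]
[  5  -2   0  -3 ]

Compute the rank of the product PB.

3

First compute PB:
[[ 11,   8,  -2,  -4],
 [  3,  -6,   4,  -5],
 [ 21,  38,  -4, -11]]
Now row reduce the product.
R2 ← R2 − (3/11)·R1: [0, -90/11, 50/11, -43/11]
R3 ← R3 − (21/11)·R1: [0, 250/11, -2/11, -37/11]
R3 ← R3 + (25/9)·R2: [0, 0, 112/9, -128/9]
3 nonzero rows, so rank(PB) = 3.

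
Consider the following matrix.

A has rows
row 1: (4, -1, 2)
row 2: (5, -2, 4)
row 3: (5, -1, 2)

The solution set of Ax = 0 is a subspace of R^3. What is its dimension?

Row reduce to echelon form.
R2 ← R2 − (5/4)·R1: [0, -3/4, 3/2]
R3 ← R3 − (5/4)·R1: [0, 1/4, -1/2]
R3 ← R3 + (1/3)·R2: [0, 0, 0]
2 nonzero rows, so rank(A) = 2.
A has 3 columns; by rank–nullity, nullity = 3 − 2 = 1.

1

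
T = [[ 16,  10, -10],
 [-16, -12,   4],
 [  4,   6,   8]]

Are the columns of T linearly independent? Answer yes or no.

no

Row reduce T to echelon form.
R2 ← R2 + R1: [0, -2, -6]
R3 ← R3 − (1/4)·R1: [0, 7/2, 21/2]
R3 ← R3 + (7/4)·R2: [0, 0, 0]
2 pivots among 3 columns.
Only 2 < 3 pivot columns, so the columns are linearly dependent.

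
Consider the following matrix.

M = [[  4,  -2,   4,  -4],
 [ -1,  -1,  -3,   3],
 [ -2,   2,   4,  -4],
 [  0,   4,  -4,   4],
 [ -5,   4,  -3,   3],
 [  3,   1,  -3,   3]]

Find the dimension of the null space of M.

Row reduce to echelon form.
R2 ← R2 + (1/4)·R1: [0, -3/2, -2, 2]
R3 ← R3 + (1/2)·R1: [0, 1, 6, -6]
R5 ← R5 + (5/4)·R1: [0, 3/2, 2, -2]
R6 ← R6 − (3/4)·R1: [0, 5/2, -6, 6]
R3 ← R3 + (2/3)·R2: [0, 0, 14/3, -14/3]
R4 ← R4 + (8/3)·R2: [0, 0, -28/3, 28/3]
R5 ← R5 + R2: [0, 0, 0, 0]
R6 ← R6 + (5/3)·R2: [0, 0, -28/3, 28/3]
R4 ← R4 + (2)·R3: [0, 0, 0, 0]
R6 ← R6 + (2)·R3: [0, 0, 0, 0]
3 nonzero rows, so rank(M) = 3.
M has 4 columns; by rank–nullity, nullity = 4 − 3 = 1.

1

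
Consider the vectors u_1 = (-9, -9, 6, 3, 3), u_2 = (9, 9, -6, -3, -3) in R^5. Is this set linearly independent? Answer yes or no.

no

Form the matrix with these vectors as rows and row reduce.
R2 ← R2 + R1: [0, 0, 0, 0, 0]
1 nonzero row, so the 2 vectors span a space of dimension 1.
Since 1 < 2, the vectors are linearly dependent.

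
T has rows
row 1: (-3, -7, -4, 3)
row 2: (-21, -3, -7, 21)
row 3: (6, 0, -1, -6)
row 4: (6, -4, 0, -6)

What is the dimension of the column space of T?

Row reduce to echelon form.
R2 ← R2 − (7)·R1: [0, 46, 21, 0]
R3 ← R3 + (2)·R1: [0, -14, -9, 0]
R4 ← R4 + (2)·R1: [0, -18, -8, 0]
R3 ← R3 + (7/23)·R2: [0, 0, -60/23, 0]
R4 ← R4 + (9/23)·R2: [0, 0, 5/23, 0]
R4 ← R4 + (1/12)·R3: [0, 0, 0, 0]
Echelon form has 3 nonzero rows, so rank(T) = 3.
The column space has dimension equal to the rank: 3.

3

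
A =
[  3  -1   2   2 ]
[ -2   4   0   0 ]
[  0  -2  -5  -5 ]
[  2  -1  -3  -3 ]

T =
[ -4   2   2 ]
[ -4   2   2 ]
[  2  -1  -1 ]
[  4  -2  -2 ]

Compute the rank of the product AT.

First compute AT:
[[  4,  -2,  -2],
 [ -8,   4,   4],
 [-22,  11,  11],
 [-22,  11,  11]]
Now row reduce the product.
R2 ← R2 + (2)·R1: [0, 0, 0]
R3 ← R3 + (11/2)·R1: [0, 0, 0]
R4 ← R4 + (11/2)·R1: [0, 0, 0]
1 nonzero row, so rank(AT) = 1.

1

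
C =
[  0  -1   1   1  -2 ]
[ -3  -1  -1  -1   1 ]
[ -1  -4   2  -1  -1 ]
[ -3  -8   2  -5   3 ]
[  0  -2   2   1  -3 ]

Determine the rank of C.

4

Row reduce to echelon form.
Swap R1 ↔ R2
R3 ← R3 − (1/3)·R1: [0, -11/3, 7/3, -2/3, -4/3]
R4 ← R4 − R1: [0, -7, 3, -4, 2]
R3 ← R3 − (11/3)·R2: [0, 0, -4/3, -13/3, 6]
R4 ← R4 − (7)·R2: [0, 0, -4, -11, 16]
R5 ← R5 − (2)·R2: [0, 0, 0, -1, 1]
R4 ← R4 − (3)·R3: [0, 0, 0, 2, -2]
R5 ← R5 + (1/2)·R4: [0, 0, 0, 0, 0]
Echelon form has 4 nonzero rows, so rank(C) = 4.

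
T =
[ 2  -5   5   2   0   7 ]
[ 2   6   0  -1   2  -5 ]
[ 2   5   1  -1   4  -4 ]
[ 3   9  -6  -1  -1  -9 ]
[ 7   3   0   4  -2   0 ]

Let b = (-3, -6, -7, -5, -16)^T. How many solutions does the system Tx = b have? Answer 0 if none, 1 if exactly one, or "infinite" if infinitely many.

Row reduce the augmented matrix [T | b].
R2 ← R2 − R1: [0, 11, -5, -3, 2, -12, -3]
R3 ← R3 − R1: [0, 10, -4, -3, 4, -11, -4]
R4 ← R4 − (3/2)·R1: [0, 33/2, -27/2, -4, -1, -39/2, -1/2]
R5 ← R5 − (7/2)·R1: [0, 41/2, -35/2, -3, -2, -49/2, -11/2]
R3 ← R3 − (10/11)·R2: [0, 0, 6/11, -3/11, 24/11, -1/11, -14/11]
R4 ← R4 − (3/2)·R2: [0, 0, -6, 1/2, -4, -3/2, 4]
R5 ← R5 − (41/22)·R2: [0, 0, -90/11, 57/22, -63/11, -47/22, 1/11]
R4 ← R4 + (11)·R3: [0, 0, 0, -5/2, 20, -5/2, -10]
R5 ← R5 + (15)·R3: [0, 0, 0, -3/2, 27, -7/2, -19]
R5 ← R5 − (3/5)·R4: [0, 0, 0, 0, 15, -2, -13]
The echelon form has 5 nonzero rows, and every pivot lies in the first 6 columns, so rank(T) = rank([T|b]) = 5.
The system is consistent.
rank = 5 < 6 unknowns, so there are infinitely many solutions.

infinite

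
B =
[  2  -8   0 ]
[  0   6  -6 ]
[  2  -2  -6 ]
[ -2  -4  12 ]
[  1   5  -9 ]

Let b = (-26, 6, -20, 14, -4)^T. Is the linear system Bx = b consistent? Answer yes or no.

yes

Row reduce the augmented matrix [B | b].
R3 ← R3 − R1: [0, 6, -6, 6]
R4 ← R4 + R1: [0, -12, 12, -12]
R5 ← R5 − (1/2)·R1: [0, 9, -9, 9]
R3 ← R3 − R2: [0, 0, 0, 0]
R4 ← R4 + (2)·R2: [0, 0, 0, 0]
R5 ← R5 − (3/2)·R2: [0, 0, 0, 0]
The echelon form has 2 nonzero rows, and every pivot lies in the first 3 columns, so rank(B) = rank([B|b]) = 2.
The system is consistent.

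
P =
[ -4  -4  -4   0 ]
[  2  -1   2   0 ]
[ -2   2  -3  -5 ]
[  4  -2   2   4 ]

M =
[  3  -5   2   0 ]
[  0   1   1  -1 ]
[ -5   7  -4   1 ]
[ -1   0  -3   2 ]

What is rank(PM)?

First compute PM:
[[  8, -12,   4,   0],
 [ -4,   3,  -5,   3],
 [ 14,  -9,  25, -15],
 [ -2,  -8, -14,  12]]
Now row reduce the product.
R2 ← R2 + (1/2)·R1: [0, -3, -3, 3]
R3 ← R3 − (7/4)·R1: [0, 12, 18, -15]
R4 ← R4 + (1/4)·R1: [0, -11, -13, 12]
R3 ← R3 + (4)·R2: [0, 0, 6, -3]
R4 ← R4 − (11/3)·R2: [0, 0, -2, 1]
R4 ← R4 + (1/3)·R3: [0, 0, 0, 0]
3 nonzero rows, so rank(PM) = 3.

3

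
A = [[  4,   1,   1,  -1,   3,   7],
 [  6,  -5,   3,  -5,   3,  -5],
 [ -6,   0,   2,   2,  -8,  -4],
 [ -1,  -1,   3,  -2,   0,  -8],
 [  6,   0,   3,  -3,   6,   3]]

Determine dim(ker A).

Row reduce to echelon form.
R2 ← R2 − (3/2)·R1: [0, -13/2, 3/2, -7/2, -3/2, -31/2]
R3 ← R3 + (3/2)·R1: [0, 3/2, 7/2, 1/2, -7/2, 13/2]
R4 ← R4 + (1/4)·R1: [0, -3/4, 13/4, -9/4, 3/4, -25/4]
R5 ← R5 − (3/2)·R1: [0, -3/2, 3/2, -3/2, 3/2, -15/2]
R3 ← R3 + (3/13)·R2: [0, 0, 50/13, -4/13, -50/13, 38/13]
R4 ← R4 − (3/26)·R2: [0, 0, 40/13, -24/13, 12/13, -58/13]
R5 ← R5 − (3/13)·R2: [0, 0, 15/13, -9/13, 24/13, -51/13]
R4 ← R4 − (4/5)·R3: [0, 0, 0, -8/5, 4, -34/5]
R5 ← R5 − (3/10)·R3: [0, 0, 0, -3/5, 3, -24/5]
R5 ← R5 − (3/8)·R4: [0, 0, 0, 0, 3/2, -9/4]
5 nonzero rows, so rank(A) = 5.
A has 6 columns; by rank–nullity, nullity = 6 − 5 = 1.

1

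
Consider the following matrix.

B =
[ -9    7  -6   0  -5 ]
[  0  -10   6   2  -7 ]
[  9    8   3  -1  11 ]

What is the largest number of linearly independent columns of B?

Row reduce to echelon form.
R3 ← R3 + R1: [0, 15, -3, -1, 6]
R3 ← R3 + (3/2)·R2: [0, 0, 6, 2, -9/2]
Echelon form has 3 nonzero rows, so rank(B) = 3.
The rank gives the maximum number of linearly independent columns: 3.

3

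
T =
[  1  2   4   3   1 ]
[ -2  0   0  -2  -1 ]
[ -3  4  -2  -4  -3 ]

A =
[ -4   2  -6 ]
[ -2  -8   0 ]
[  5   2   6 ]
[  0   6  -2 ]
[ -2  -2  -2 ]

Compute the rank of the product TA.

2

First compute TA:
[[ 10,  10,  10],
 [ 10, -14,  18],
 [  0, -60,  20]]
Now row reduce the product.
R2 ← R2 − R1: [0, -24, 8]
R3 ← R3 − (5/2)·R2: [0, 0, 0]
2 nonzero rows, so rank(TA) = 2.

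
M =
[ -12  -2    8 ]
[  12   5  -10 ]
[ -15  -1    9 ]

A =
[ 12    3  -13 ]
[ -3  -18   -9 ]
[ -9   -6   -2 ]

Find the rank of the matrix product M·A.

2

First compute MA:
[[-210, -48, 158],
 [219,   6, -181],
 [-258, -81, 186]]
Now row reduce the product.
R2 ← R2 + (73/70)·R1: [0, -1542/35, -568/35]
R3 ← R3 − (43/35)·R1: [0, -771/35, -284/35]
R3 ← R3 − (1/2)·R2: [0, 0, 0]
2 nonzero rows, so rank(MA) = 2.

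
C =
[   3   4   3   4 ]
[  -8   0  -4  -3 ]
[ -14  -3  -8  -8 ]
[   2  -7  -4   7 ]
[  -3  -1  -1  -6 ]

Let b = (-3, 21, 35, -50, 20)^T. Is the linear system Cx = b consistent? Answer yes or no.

yes

Row reduce the augmented matrix [C | b].
R2 ← R2 + (8/3)·R1: [0, 32/3, 4, 23/3, 13]
R3 ← R3 + (14/3)·R1: [0, 47/3, 6, 32/3, 21]
R4 ← R4 − (2/3)·R1: [0, -29/3, -6, 13/3, -48]
R5 ← R5 + R1: [0, 3, 2, -2, 17]
R3 ← R3 − (47/32)·R2: [0, 0, 1/8, -19/32, 61/32]
R4 ← R4 + (29/32)·R2: [0, 0, -19/8, 361/32, -1159/32]
R5 ← R5 − (9/32)·R2: [0, 0, 7/8, -133/32, 427/32]
R4 ← R4 + (19)·R3: [0, 0, 0, 0, 0]
R5 ← R5 − (7)·R3: [0, 0, 0, 0, 0]
The echelon form has 3 nonzero rows, and every pivot lies in the first 4 columns, so rank(C) = rank([C|b]) = 3.
The system is consistent.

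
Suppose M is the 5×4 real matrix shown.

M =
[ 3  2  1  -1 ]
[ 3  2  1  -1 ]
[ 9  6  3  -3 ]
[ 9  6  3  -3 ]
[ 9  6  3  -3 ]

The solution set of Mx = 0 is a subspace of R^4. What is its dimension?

3

Row reduce to echelon form.
R2 ← R2 − R1: [0, 0, 0, 0]
R3 ← R3 − (3)·R1: [0, 0, 0, 0]
R4 ← R4 − (3)·R1: [0, 0, 0, 0]
R5 ← R5 − (3)·R1: [0, 0, 0, 0]
1 nonzero row, so rank(M) = 1.
M has 4 columns; by rank–nullity, nullity = 4 − 1 = 3.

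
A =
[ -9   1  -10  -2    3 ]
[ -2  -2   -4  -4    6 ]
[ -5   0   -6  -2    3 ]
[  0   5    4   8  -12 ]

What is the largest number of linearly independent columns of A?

2

Row reduce to echelon form.
R2 ← R2 − (2/9)·R1: [0, -20/9, -16/9, -32/9, 16/3]
R3 ← R3 − (5/9)·R1: [0, -5/9, -4/9, -8/9, 4/3]
R3 ← R3 − (1/4)·R2: [0, 0, 0, 0, 0]
R4 ← R4 + (9/4)·R2: [0, 0, 0, 0, 0]
Echelon form has 2 nonzero rows, so rank(A) = 2.
The rank gives the maximum number of linearly independent columns: 2.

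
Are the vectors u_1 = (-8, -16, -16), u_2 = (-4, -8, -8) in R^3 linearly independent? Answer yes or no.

no

Form the matrix with these vectors as rows and row reduce.
R2 ← R2 − (1/2)·R1: [0, 0, 0]
1 nonzero row, so the 2 vectors span a space of dimension 1.
Since 1 < 2, the vectors are linearly dependent.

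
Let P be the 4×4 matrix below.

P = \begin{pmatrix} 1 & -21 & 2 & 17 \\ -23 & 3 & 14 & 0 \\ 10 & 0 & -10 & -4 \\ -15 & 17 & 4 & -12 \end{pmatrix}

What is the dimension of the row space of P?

4

Row reduce to echelon form.
R2 ← R2 + (23)·R1: [0, -480, 60, 391]
R3 ← R3 − (10)·R1: [0, 210, -30, -174]
R4 ← R4 + (15)·R1: [0, -298, 34, 243]
R3 ← R3 + (7/16)·R2: [0, 0, -15/4, -47/16]
R4 ← R4 − (149/240)·R2: [0, 0, -13/4, 61/240]
R4 ← R4 − (13/15)·R3: [0, 0, 0, 14/5]
Echelon form has 4 nonzero rows, so rank(P) = 4.
The row space has dimension equal to the rank: 4.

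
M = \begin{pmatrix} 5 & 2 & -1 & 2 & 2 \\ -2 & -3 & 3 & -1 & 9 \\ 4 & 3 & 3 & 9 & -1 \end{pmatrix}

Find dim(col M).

3

Row reduce to echelon form.
R2 ← R2 + (2/5)·R1: [0, -11/5, 13/5, -1/5, 49/5]
R3 ← R3 − (4/5)·R1: [0, 7/5, 19/5, 37/5, -13/5]
R3 ← R3 + (7/11)·R2: [0, 0, 60/11, 80/11, 40/11]
Echelon form has 3 nonzero rows, so rank(M) = 3.
The column space has dimension equal to the rank: 3.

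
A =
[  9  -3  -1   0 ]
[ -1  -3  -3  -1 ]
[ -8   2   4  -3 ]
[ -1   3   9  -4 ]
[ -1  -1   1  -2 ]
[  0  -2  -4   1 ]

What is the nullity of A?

1

Row reduce to echelon form.
R2 ← R2 + (1/9)·R1: [0, -10/3, -28/9, -1]
R3 ← R3 + (8/9)·R1: [0, -2/3, 28/9, -3]
R4 ← R4 + (1/9)·R1: [0, 8/3, 80/9, -4]
R5 ← R5 + (1/9)·R1: [0, -4/3, 8/9, -2]
R3 ← R3 − (1/5)·R2: [0, 0, 56/15, -14/5]
R4 ← R4 + (4/5)·R2: [0, 0, 32/5, -24/5]
R5 ← R5 − (2/5)·R2: [0, 0, 32/15, -8/5]
R6 ← R6 − (3/5)·R2: [0, 0, -32/15, 8/5]
R4 ← R4 − (12/7)·R3: [0, 0, 0, 0]
R5 ← R5 − (4/7)·R3: [0, 0, 0, 0]
R6 ← R6 + (4/7)·R3: [0, 0, 0, 0]
3 nonzero rows, so rank(A) = 3.
A has 4 columns; by rank–nullity, nullity = 4 − 3 = 1.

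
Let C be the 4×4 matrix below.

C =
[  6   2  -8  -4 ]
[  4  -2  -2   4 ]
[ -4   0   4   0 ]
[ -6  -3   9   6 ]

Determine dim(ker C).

Row reduce to echelon form.
R2 ← R2 − (2/3)·R1: [0, -10/3, 10/3, 20/3]
R3 ← R3 + (2/3)·R1: [0, 4/3, -4/3, -8/3]
R4 ← R4 + R1: [0, -1, 1, 2]
R3 ← R3 + (2/5)·R2: [0, 0, 0, 0]
R4 ← R4 − (3/10)·R2: [0, 0, 0, 0]
2 nonzero rows, so rank(C) = 2.
C has 4 columns; by rank–nullity, nullity = 4 − 2 = 2.

2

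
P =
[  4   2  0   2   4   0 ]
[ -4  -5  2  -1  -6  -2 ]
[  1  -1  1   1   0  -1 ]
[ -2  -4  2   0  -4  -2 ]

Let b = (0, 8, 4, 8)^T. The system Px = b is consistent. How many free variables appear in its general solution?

4

Row reduce the augmented matrix [P | b].
R2 ← R2 + R1: [0, -3, 2, 1, -2, -2, 8]
R3 ← R3 − (1/4)·R1: [0, -3/2, 1, 1/2, -1, -1, 4]
R4 ← R4 + (1/2)·R1: [0, -3, 2, 1, -2, -2, 8]
R3 ← R3 − (1/2)·R2: [0, 0, 0, 0, 0, 0, 0]
R4 ← R4 − R2: [0, 0, 0, 0, 0, 0, 0]
The echelon form has 2 nonzero rows, and every pivot lies in the first 6 columns, so rank(P) = rank([P|b]) = 2.
The system is consistent.
Free variables = (unknowns) − (rank) = 6 − 2 = 4.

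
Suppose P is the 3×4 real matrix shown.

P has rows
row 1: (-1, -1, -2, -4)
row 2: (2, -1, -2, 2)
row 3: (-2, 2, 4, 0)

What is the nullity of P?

Row reduce to echelon form.
R2 ← R2 + (2)·R1: [0, -3, -6, -6]
R3 ← R3 − (2)·R1: [0, 4, 8, 8]
R3 ← R3 + (4/3)·R2: [0, 0, 0, 0]
2 nonzero rows, so rank(P) = 2.
P has 4 columns; by rank–nullity, nullity = 4 − 2 = 2.

2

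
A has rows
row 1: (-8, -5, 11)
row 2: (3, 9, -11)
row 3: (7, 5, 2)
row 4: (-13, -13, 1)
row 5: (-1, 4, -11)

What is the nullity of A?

0

Row reduce to echelon form.
R2 ← R2 + (3/8)·R1: [0, 57/8, -55/8]
R3 ← R3 + (7/8)·R1: [0, 5/8, 93/8]
R4 ← R4 − (13/8)·R1: [0, -39/8, -135/8]
R5 ← R5 − (1/8)·R1: [0, 37/8, -99/8]
R3 ← R3 − (5/57)·R2: [0, 0, 697/57]
R4 ← R4 + (13/19)·R2: [0, 0, -410/19]
R5 ← R5 − (37/57)·R2: [0, 0, -451/57]
R4 ← R4 + (30/17)·R3: [0, 0, 0]
R5 ← R5 + (11/17)·R3: [0, 0, 0]
3 nonzero rows, so rank(A) = 3.
A has 3 columns; by rank–nullity, nullity = 3 − 3 = 0.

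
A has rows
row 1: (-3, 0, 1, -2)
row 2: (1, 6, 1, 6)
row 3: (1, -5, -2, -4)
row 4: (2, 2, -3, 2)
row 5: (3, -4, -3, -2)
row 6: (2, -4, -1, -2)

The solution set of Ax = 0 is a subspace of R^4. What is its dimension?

1

Row reduce to echelon form.
R2 ← R2 + (1/3)·R1: [0, 6, 4/3, 16/3]
R3 ← R3 + (1/3)·R1: [0, -5, -5/3, -14/3]
R4 ← R4 + (2/3)·R1: [0, 2, -7/3, 2/3]
R5 ← R5 + R1: [0, -4, -2, -4]
R6 ← R6 + (2/3)·R1: [0, -4, -1/3, -10/3]
R3 ← R3 + (5/6)·R2: [0, 0, -5/9, -2/9]
R4 ← R4 − (1/3)·R2: [0, 0, -25/9, -10/9]
R5 ← R5 + (2/3)·R2: [0, 0, -10/9, -4/9]
R6 ← R6 + (2/3)·R2: [0, 0, 5/9, 2/9]
R4 ← R4 − (5)·R3: [0, 0, 0, 0]
R5 ← R5 − (2)·R3: [0, 0, 0, 0]
R6 ← R6 + R3: [0, 0, 0, 0]
3 nonzero rows, so rank(A) = 3.
A has 4 columns; by rank–nullity, nullity = 4 − 3 = 1.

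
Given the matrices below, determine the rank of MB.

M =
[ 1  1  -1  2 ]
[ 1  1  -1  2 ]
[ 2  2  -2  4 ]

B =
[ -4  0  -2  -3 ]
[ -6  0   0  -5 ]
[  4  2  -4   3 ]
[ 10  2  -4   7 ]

First compute MB:
[[  6,   2,  -6,   3],
 [  6,   2,  -6,   3],
 [ 12,   4, -12,   6]]
Now row reduce the product.
R2 ← R2 − R1: [0, 0, 0, 0]
R3 ← R3 − (2)·R1: [0, 0, 0, 0]
1 nonzero row, so rank(MB) = 1.

1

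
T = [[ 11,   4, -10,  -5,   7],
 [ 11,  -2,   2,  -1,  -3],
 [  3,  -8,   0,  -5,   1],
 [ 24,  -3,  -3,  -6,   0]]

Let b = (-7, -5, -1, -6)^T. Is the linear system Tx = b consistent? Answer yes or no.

Row reduce the augmented matrix [T | b].
R2 ← R2 − R1: [0, -6, 12, 4, -10, 2]
R3 ← R3 − (3/11)·R1: [0, -100/11, 30/11, -40/11, -10/11, 10/11]
R4 ← R4 − (24/11)·R1: [0, -129/11, 207/11, 54/11, -168/11, 102/11]
R3 ← R3 − (50/33)·R2: [0, 0, -170/11, -320/33, 470/33, -70/33]
R4 ← R4 − (43/22)·R2: [0, 0, -51/11, -32/11, 47/11, 59/11]
R4 ← R4 − (3/10)·R3: [0, 0, 0, 0, 0, 6]
The echelon form has 4 nonzero rows; the last pivot sits in the augmented column, so rank(T) = 3 but rank([T|b]) = 4.
Since the ranks differ, the system is inconsistent.

no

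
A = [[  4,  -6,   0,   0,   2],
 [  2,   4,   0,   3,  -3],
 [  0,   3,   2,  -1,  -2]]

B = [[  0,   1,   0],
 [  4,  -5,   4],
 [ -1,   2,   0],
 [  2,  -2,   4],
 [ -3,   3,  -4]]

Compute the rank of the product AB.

First compute AB:
[[-30,  40, -32],
 [ 31, -33,  40],
 [ 14, -15,  16]]
Now row reduce the product.
R2 ← R2 + (31/30)·R1: [0, 25/3, 104/15]
R3 ← R3 + (7/15)·R1: [0, 11/3, 16/15]
R3 ← R3 − (11/25)·R2: [0, 0, -248/125]
3 nonzero rows, so rank(AB) = 3.

3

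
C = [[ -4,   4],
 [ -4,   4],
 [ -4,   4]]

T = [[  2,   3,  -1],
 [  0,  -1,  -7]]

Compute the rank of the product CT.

1

First compute CT:
[[ -8, -16, -24],
 [ -8, -16, -24],
 [ -8, -16, -24]]
Now row reduce the product.
R2 ← R2 − R1: [0, 0, 0]
R3 ← R3 − R1: [0, 0, 0]
1 nonzero row, so rank(CT) = 1.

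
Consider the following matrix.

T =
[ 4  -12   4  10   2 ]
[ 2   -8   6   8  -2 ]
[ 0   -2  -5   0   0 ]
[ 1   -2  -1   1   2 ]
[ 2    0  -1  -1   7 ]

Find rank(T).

3

Row reduce to echelon form.
R2 ← R2 − (1/2)·R1: [0, -2, 4, 3, -3]
R4 ← R4 − (1/4)·R1: [0, 1, -2, -3/2, 3/2]
R5 ← R5 − (1/2)·R1: [0, 6, -3, -6, 6]
R3 ← R3 − R2: [0, 0, -9, -3, 3]
R4 ← R4 + (1/2)·R2: [0, 0, 0, 0, 0]
R5 ← R5 + (3)·R2: [0, 0, 9, 3, -3]
R5 ← R5 + R3: [0, 0, 0, 0, 0]
Echelon form has 3 nonzero rows, so rank(T) = 3.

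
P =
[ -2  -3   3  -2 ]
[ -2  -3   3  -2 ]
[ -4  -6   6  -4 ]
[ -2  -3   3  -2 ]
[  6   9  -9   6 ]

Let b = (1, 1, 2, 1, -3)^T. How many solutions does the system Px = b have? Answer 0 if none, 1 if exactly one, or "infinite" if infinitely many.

Row reduce the augmented matrix [P | b].
R2 ← R2 − R1: [0, 0, 0, 0, 0]
R3 ← R3 − (2)·R1: [0, 0, 0, 0, 0]
R4 ← R4 − R1: [0, 0, 0, 0, 0]
R5 ← R5 + (3)·R1: [0, 0, 0, 0, 0]
The echelon form has 1 nonzero rows, and every pivot lies in the first 4 columns, so rank(P) = rank([P|b]) = 1.
The system is consistent.
rank = 1 < 4 unknowns, so there are infinitely many solutions.

infinite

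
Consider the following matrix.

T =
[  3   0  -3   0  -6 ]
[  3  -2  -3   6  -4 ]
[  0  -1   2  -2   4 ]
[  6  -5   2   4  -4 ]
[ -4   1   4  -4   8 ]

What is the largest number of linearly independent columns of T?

Row reduce to echelon form.
R2 ← R2 − R1: [0, -2, 0, 6, 2]
R4 ← R4 − (2)·R1: [0, -5, 8, 4, 8]
R5 ← R5 + (4/3)·R1: [0, 1, 0, -4, 0]
R3 ← R3 − (1/2)·R2: [0, 0, 2, -5, 3]
R4 ← R4 − (5/2)·R2: [0, 0, 8, -11, 3]
R5 ← R5 + (1/2)·R2: [0, 0, 0, -1, 1]
R4 ← R4 − (4)·R3: [0, 0, 0, 9, -9]
R5 ← R5 + (1/9)·R4: [0, 0, 0, 0, 0]
Echelon form has 4 nonzero rows, so rank(T) = 4.
The rank gives the maximum number of linearly independent columns: 4.

4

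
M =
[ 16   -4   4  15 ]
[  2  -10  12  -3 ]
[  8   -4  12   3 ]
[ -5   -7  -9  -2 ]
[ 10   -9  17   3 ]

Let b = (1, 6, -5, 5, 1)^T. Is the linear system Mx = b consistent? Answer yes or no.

no

Row reduce the augmented matrix [M | b].
R2 ← R2 − (1/8)·R1: [0, -19/2, 23/2, -39/8, 47/8]
R3 ← R3 − (1/2)·R1: [0, -2, 10, -9/2, -11/2]
R4 ← R4 + (5/16)·R1: [0, -33/4, -31/4, 43/16, 85/16]
R5 ← R5 − (5/8)·R1: [0, -13/2, 29/2, -51/8, 3/8]
R3 ← R3 − (4/19)·R2: [0, 0, 144/19, -66/19, -128/19]
R4 ← R4 − (33/38)·R2: [0, 0, -337/19, 263/38, 4/19]
R5 ← R5 − (13/19)·R2: [0, 0, 126/19, -231/76, -277/76]
R4 ← R4 + (337/144)·R3: [0, 0, 0, -29/24, -140/9]
R5 ← R5 − (7/8)·R3: [0, 0, 0, 0, 9/4]
The echelon form has 5 nonzero rows; the last pivot sits in the augmented column, so rank(M) = 4 but rank([M|b]) = 5.
Since the ranks differ, the system is inconsistent.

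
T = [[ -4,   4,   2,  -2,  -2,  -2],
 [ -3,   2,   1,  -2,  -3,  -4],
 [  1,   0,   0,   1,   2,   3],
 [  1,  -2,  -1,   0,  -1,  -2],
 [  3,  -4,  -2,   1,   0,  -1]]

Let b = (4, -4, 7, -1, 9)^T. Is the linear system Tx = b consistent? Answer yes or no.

Row reduce the augmented matrix [T | b].
R2 ← R2 − (3/4)·R1: [0, -1, -1/2, -1/2, -3/2, -5/2, -7]
R3 ← R3 + (1/4)·R1: [0, 1, 1/2, 1/2, 3/2, 5/2, 8]
R4 ← R4 + (1/4)·R1: [0, -1, -1/2, -1/2, -3/2, -5/2, 0]
R5 ← R5 + (3/4)·R1: [0, -1, -1/2, -1/2, -3/2, -5/2, 12]
R3 ← R3 + R2: [0, 0, 0, 0, 0, 0, 1]
R4 ← R4 − R2: [0, 0, 0, 0, 0, 0, 7]
R5 ← R5 − R2: [0, 0, 0, 0, 0, 0, 19]
R4 ← R4 − (7)·R3: [0, 0, 0, 0, 0, 0, 0]
R5 ← R5 − (19)·R3: [0, 0, 0, 0, 0, 0, 0]
The echelon form has 3 nonzero rows; the last pivot sits in the augmented column, so rank(T) = 2 but rank([T|b]) = 3.
Since the ranks differ, the system is inconsistent.

no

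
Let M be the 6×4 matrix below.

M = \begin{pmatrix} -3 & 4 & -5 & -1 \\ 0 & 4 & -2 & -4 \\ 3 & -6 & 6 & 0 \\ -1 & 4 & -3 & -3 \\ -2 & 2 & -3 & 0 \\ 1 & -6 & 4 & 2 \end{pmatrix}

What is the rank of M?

3

Row reduce to echelon form.
R3 ← R3 + R1: [0, -2, 1, -1]
R4 ← R4 − (1/3)·R1: [0, 8/3, -4/3, -8/3]
R5 ← R5 − (2/3)·R1: [0, -2/3, 1/3, 2/3]
R6 ← R6 + (1/3)·R1: [0, -14/3, 7/3, 5/3]
R3 ← R3 + (1/2)·R2: [0, 0, 0, -3]
R4 ← R4 − (2/3)·R2: [0, 0, 0, 0]
R5 ← R5 + (1/6)·R2: [0, 0, 0, 0]
R6 ← R6 + (7/6)·R2: [0, 0, 0, -3]
R6 ← R6 − R3: [0, 0, 0, 0]
Echelon form has 3 nonzero rows, so rank(M) = 3.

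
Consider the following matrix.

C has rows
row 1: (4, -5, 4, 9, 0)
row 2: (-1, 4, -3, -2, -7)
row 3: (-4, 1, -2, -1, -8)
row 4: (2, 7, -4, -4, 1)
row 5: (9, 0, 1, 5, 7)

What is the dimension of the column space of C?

Row reduce to echelon form.
R2 ← R2 + (1/4)·R1: [0, 11/4, -2, 1/4, -7]
R3 ← R3 + R1: [0, -4, 2, 8, -8]
R4 ← R4 − (1/2)·R1: [0, 19/2, -6, -17/2, 1]
R5 ← R5 − (9/4)·R1: [0, 45/4, -8, -61/4, 7]
R3 ← R3 + (16/11)·R2: [0, 0, -10/11, 92/11, -200/11]
R4 ← R4 − (38/11)·R2: [0, 0, 10/11, -103/11, 277/11]
R5 ← R5 − (45/11)·R2: [0, 0, 2/11, -179/11, 392/11]
R4 ← R4 + R3: [0, 0, 0, -1, 7]
R5 ← R5 + (1/5)·R3: [0, 0, 0, -73/5, 32]
R5 ← R5 − (73/5)·R4: [0, 0, 0, 0, -351/5]
Echelon form has 5 nonzero rows, so rank(C) = 5.
The column space has dimension equal to the rank: 5.

5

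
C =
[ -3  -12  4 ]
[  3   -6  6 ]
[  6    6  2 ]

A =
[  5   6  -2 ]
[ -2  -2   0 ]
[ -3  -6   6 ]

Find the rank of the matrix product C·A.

2

First compute CA:
[[ -3, -18,  30],
 [  9,  -6,  30],
 [ 12,  12,   0]]
Now row reduce the product.
R2 ← R2 + (3)·R1: [0, -60, 120]
R3 ← R3 + (4)·R1: [0, -60, 120]
R3 ← R3 − R2: [0, 0, 0]
2 nonzero rows, so rank(CA) = 2.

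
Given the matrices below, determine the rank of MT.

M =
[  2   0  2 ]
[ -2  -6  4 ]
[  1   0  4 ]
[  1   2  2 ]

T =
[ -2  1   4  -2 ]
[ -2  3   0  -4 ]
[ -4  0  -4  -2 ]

First compute MT:
[[-12,   2,   0,  -8],
 [  0, -20, -24,  20],
 [-18,   1, -12, -10],
 [-14,   7,  -4, -14]]
Now row reduce the product.
R3 ← R3 − (3/2)·R1: [0, -2, -12, 2]
R4 ← R4 − (7/6)·R1: [0, 14/3, -4, -14/3]
R3 ← R3 − (1/10)·R2: [0, 0, -48/5, 0]
R4 ← R4 + (7/30)·R2: [0, 0, -48/5, 0]
R4 ← R4 − R3: [0, 0, 0, 0]
3 nonzero rows, so rank(MT) = 3.

3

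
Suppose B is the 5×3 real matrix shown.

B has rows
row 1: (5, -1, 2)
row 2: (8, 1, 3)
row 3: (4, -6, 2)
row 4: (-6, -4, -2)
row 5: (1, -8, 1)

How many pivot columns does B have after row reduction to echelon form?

2

Row reduce to echelon form.
R2 ← R2 − (8/5)·R1: [0, 13/5, -1/5]
R3 ← R3 − (4/5)·R1: [0, -26/5, 2/5]
R4 ← R4 + (6/5)·R1: [0, -26/5, 2/5]
R5 ← R5 − (1/5)·R1: [0, -39/5, 3/5]
R3 ← R3 + (2)·R2: [0, 0, 0]
R4 ← R4 + (2)·R2: [0, 0, 0]
R5 ← R5 + (3)·R2: [0, 0, 0]
Echelon form has 2 nonzero rows, so rank(B) = 2.
Each nonzero row contributes one pivot column: 2 pivot columns.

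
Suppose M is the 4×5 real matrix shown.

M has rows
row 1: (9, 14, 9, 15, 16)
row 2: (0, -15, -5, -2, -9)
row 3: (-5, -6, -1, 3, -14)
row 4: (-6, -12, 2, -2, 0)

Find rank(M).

4

Row reduce to echelon form.
R3 ← R3 + (5/9)·R1: [0, 16/9, 4, 34/3, -46/9]
R4 ← R4 + (2/3)·R1: [0, -8/3, 8, 8, 32/3]
R3 ← R3 + (16/135)·R2: [0, 0, 92/27, 1498/135, -278/45]
R4 ← R4 − (8/45)·R2: [0, 0, 80/9, 376/45, 184/15]
R4 ← R4 − (60/23)·R3: [0, 0, 0, -2368/115, 3264/115]
Echelon form has 4 nonzero rows, so rank(M) = 4.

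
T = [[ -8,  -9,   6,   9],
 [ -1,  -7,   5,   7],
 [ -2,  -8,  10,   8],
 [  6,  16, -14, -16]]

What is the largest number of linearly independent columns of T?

Row reduce to echelon form.
R2 ← R2 − (1/8)·R1: [0, -47/8, 17/4, 47/8]
R3 ← R3 − (1/4)·R1: [0, -23/4, 17/2, 23/4]
R4 ← R4 + (3/4)·R1: [0, 37/4, -19/2, -37/4]
R3 ← R3 − (46/47)·R2: [0, 0, 204/47, 0]
R4 ← R4 + (74/47)·R2: [0, 0, -132/47, 0]
R4 ← R4 + (11/17)·R3: [0, 0, 0, 0]
Echelon form has 3 nonzero rows, so rank(T) = 3.
The rank gives the maximum number of linearly independent columns: 3.

3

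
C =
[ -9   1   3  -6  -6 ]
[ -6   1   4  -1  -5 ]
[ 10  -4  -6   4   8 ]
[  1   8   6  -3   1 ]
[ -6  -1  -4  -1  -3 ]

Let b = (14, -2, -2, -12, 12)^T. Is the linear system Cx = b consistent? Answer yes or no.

Row reduce the augmented matrix [C | b].
R2 ← R2 − (2/3)·R1: [0, 1/3, 2, 3, -1, -34/3]
R3 ← R3 + (10/9)·R1: [0, -26/9, -8/3, -8/3, 4/3, 122/9]
R4 ← R4 + (1/9)·R1: [0, 73/9, 19/3, -11/3, 1/3, -94/9]
R5 ← R5 − (2/3)·R1: [0, -5/3, -6, 3, 1, 8/3]
R3 ← R3 + (26/3)·R2: [0, 0, 44/3, 70/3, -22/3, -254/3]
R4 ← R4 − (73/3)·R2: [0, 0, -127/3, -230/3, 74/3, 796/3]
R5 ← R5 + (5)·R2: [0, 0, 4, 18, -4, -54]
R4 ← R4 + (127/44)·R3: [0, 0, 0, -205/22, 7/2, 461/22]
R5 ← R5 − (3/11)·R3: [0, 0, 0, 128/11, -2, -340/11]
R5 ← R5 + (256/205)·R4: [0, 0, 0, 0, 486/205, -972/205]
The echelon form has 5 nonzero rows, and every pivot lies in the first 5 columns, so rank(C) = rank([C|b]) = 5.
The system is consistent.

yes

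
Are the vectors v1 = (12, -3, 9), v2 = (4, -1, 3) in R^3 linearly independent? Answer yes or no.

no

Form the matrix with these vectors as rows and row reduce.
R2 ← R2 − (1/3)·R1: [0, 0, 0]
1 nonzero row, so the 2 vectors span a space of dimension 1.
Since 1 < 2, the vectors are linearly dependent.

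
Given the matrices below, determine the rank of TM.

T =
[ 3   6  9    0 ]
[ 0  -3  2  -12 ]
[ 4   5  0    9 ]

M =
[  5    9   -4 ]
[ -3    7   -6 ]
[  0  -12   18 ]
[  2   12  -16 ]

3

First compute TM:
[[ -3, -39, 114],
 [-15, -189, 246],
 [ 23, 179, -190]]
Now row reduce the product.
R2 ← R2 − (5)·R1: [0, 6, -324]
R3 ← R3 + (23/3)·R1: [0, -120, 684]
R3 ← R3 + (20)·R2: [0, 0, -5796]
3 nonzero rows, so rank(TM) = 3.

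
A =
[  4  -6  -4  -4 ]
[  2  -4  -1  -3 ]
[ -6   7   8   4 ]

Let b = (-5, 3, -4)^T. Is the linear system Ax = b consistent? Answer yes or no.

no

Row reduce the augmented matrix [A | b].
R2 ← R2 − (1/2)·R1: [0, -1, 1, -1, 11/2]
R3 ← R3 + (3/2)·R1: [0, -2, 2, -2, -23/2]
R3 ← R3 − (2)·R2: [0, 0, 0, 0, -45/2]
The echelon form has 3 nonzero rows; the last pivot sits in the augmented column, so rank(A) = 2 but rank([A|b]) = 3.
Since the ranks differ, the system is inconsistent.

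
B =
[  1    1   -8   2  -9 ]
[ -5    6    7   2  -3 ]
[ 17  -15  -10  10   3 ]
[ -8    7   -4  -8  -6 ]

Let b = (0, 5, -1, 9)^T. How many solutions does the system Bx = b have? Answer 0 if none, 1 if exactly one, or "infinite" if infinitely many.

0

Row reduce the augmented matrix [B | b].
R2 ← R2 + (5)·R1: [0, 11, -33, 12, -48, 5]
R3 ← R3 − (17)·R1: [0, -32, 126, -24, 156, -1]
R4 ← R4 + (8)·R1: [0, 15, -68, 8, -78, 9]
R3 ← R3 + (32/11)·R2: [0, 0, 30, 120/11, 180/11, 149/11]
R4 ← R4 − (15/11)·R2: [0, 0, -23, -92/11, -138/11, 24/11]
R4 ← R4 + (23/30)·R3: [0, 0, 0, 0, 0, 377/30]
The echelon form has 4 nonzero rows; the last pivot sits in the augmented column, so rank(B) = 3 but rank([B|b]) = 4.
Since the ranks differ, the system is inconsistent.
It has no solutions.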